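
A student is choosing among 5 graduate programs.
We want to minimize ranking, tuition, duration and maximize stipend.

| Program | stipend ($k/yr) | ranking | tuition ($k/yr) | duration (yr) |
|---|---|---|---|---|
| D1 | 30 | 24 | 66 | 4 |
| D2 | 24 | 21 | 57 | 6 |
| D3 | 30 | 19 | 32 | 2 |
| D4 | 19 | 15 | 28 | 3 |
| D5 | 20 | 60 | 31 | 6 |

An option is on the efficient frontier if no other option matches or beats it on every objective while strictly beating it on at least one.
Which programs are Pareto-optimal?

D1: dominated by D3 (stipend 30≥30, ranking 19≤24, tuition 32≤66, duration 2≤4).
D2: dominated by D3 (stipend 30≥24, ranking 19≤21, tuition 32≤57, duration 2≤6).
D3: not dominated (best duration).
D4: not dominated (best ranking).
D5: not dominated.

D3, D4, D5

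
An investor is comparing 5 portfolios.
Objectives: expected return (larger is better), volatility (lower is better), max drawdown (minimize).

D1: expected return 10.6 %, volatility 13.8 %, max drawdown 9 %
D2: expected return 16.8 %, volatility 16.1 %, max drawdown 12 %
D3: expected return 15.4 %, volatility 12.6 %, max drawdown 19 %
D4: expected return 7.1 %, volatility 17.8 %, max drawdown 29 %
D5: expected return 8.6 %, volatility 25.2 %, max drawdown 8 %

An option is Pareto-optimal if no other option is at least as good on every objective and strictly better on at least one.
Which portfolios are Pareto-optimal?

D1, D2, D3, D5

D1: not dominated.
D2: not dominated (best expected return).
D3: not dominated (best volatility).
D4: dominated by D1 (expected return 10.6≥7.1, volatility 13.8≤17.8, max drawdown 9≤29).
D5: not dominated (best max drawdown).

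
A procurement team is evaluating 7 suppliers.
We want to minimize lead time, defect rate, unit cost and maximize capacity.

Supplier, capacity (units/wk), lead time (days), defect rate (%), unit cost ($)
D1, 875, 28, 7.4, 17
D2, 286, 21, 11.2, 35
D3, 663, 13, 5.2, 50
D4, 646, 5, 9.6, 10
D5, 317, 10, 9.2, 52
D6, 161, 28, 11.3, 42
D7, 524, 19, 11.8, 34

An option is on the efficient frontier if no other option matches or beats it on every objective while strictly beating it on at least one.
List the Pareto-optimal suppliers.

D1: not dominated (best capacity).
D2: dominated by D4 (capacity 646≥286, lead time 5≤21, defect rate 9.6≤11.2, unit cost 10≤35).
D3: not dominated (best defect rate).
D4: not dominated (best lead time).
D5: not dominated.
D6: dominated by D1 (capacity 875≥161, lead time 28≤28, defect rate 7.4≤11.3, unit cost 17≤42).
D7: dominated by D4 (capacity 646≥524, lead time 5≤19, defect rate 9.6≤11.8, unit cost 10≤34).

D1, D3, D4, D5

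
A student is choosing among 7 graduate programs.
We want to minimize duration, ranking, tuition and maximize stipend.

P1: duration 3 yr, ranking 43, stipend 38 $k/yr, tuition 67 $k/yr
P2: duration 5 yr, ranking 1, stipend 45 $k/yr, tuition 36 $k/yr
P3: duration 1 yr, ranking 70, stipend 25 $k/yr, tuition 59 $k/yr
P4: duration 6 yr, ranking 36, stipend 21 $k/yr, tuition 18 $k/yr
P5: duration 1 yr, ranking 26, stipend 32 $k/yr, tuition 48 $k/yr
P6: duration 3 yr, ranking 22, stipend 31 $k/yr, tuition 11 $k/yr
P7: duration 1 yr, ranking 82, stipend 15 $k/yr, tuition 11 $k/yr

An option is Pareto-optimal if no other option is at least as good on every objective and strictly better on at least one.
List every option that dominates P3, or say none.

P5: duration 1≤1, ranking 26≤70, stipend 32≥25, tuition 48≤59 — dominates P3.
Others (P1, P2, P4, P6, P7) are each worse than P3 on at least one objective.

P5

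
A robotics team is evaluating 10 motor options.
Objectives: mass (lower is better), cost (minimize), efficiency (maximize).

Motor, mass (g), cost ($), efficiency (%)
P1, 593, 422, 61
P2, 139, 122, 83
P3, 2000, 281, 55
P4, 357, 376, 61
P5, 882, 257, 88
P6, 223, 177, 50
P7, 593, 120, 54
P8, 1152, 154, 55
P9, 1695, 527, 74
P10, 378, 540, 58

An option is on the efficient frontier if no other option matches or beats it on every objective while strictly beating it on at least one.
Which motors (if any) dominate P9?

P2: mass 139≤1695, cost 122≤527, efficiency 83≥74 — dominates P9.
P5: mass 882≤1695, cost 257≤527, efficiency 88≥74 — dominates P9.
Others (P1, P3, P4, P6, P7, P8, P10) are each worse than P9 on at least one objective.

P2, P5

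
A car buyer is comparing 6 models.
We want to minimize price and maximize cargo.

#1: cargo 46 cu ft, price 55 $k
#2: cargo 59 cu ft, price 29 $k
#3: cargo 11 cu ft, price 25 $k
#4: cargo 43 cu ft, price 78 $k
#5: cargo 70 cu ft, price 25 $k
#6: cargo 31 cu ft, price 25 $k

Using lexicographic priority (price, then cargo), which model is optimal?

First minimize price: best is 25, kept {#3, #5, #6}.
Then maximize cargo: best is 70, kept {#5}.

#5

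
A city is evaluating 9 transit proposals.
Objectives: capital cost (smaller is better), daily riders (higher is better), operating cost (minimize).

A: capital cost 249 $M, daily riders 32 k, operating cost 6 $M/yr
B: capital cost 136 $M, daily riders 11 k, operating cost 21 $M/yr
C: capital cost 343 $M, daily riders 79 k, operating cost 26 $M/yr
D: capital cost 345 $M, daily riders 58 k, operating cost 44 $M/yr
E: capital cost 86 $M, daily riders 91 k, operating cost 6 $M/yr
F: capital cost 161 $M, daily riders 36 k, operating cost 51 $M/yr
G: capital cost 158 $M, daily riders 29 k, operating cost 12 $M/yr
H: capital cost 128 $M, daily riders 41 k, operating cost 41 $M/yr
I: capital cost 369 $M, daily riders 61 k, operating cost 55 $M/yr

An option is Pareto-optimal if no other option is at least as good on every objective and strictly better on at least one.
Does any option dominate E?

No

A: worse on capital cost (249 vs 86).
B: worse on capital cost (136 vs 86).
C: worse on capital cost (343 vs 86).
D: worse on capital cost (345 vs 86).
F: worse on capital cost (161 vs 86).
G: worse on capital cost (158 vs 86).
H: worse on capital cost (128 vs 86).
I: worse on capital cost (369 vs 86).
No option is at least as good as E on every objective and strictly better on one.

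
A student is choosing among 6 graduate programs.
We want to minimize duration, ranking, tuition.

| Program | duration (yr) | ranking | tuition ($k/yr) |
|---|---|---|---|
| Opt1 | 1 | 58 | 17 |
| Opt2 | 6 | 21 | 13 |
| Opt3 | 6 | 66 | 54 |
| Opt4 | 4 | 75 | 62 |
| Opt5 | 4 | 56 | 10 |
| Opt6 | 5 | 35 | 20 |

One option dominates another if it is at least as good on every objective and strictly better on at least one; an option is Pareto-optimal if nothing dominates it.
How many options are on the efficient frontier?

4

Opt1: not dominated (best duration).
Opt2: not dominated (best ranking).
Opt3: dominated by Opt1 (duration 1≤6, ranking 58≤66, tuition 17≤54).
Opt4: dominated by Opt1 (duration 1≤4, ranking 58≤75, tuition 17≤62).
Opt5: not dominated (best tuition).
Opt6: not dominated.
Pareto-optimal: Opt1, Opt2, Opt5, Opt6 → 4.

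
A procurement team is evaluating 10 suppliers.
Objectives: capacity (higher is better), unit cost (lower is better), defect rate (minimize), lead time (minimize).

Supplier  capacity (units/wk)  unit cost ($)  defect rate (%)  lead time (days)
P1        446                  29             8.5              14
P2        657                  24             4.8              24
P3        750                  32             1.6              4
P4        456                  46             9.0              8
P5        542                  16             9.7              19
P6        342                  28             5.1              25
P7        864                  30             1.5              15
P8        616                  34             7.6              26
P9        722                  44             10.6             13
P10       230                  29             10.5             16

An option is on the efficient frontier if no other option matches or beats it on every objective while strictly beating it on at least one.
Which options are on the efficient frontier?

P1, P2, P3, P5, P7

P1: not dominated.
P2: not dominated.
P3: not dominated (best lead time).
P4: dominated by P3 (capacity 750≥456, unit cost 32≤46, defect rate 1.6≤9.0, lead time 4≤8).
P5: not dominated (best unit cost).
P6: dominated by P2 (capacity 657≥342, unit cost 24≤28, defect rate 4.8≤5.1, lead time 24≤25).
P7: not dominated (best capacity).
P8: dominated by P2 (capacity 657≥616, unit cost 24≤34, defect rate 4.8≤7.6, lead time 24≤26).
P9: dominated by P3 (capacity 750≥722, unit cost 32≤44, defect rate 1.6≤10.6, lead time 4≤13).
P10: dominated by P1 (capacity 446≥230, unit cost 29≤29, defect rate 8.5≤10.5, lead time 14≤16).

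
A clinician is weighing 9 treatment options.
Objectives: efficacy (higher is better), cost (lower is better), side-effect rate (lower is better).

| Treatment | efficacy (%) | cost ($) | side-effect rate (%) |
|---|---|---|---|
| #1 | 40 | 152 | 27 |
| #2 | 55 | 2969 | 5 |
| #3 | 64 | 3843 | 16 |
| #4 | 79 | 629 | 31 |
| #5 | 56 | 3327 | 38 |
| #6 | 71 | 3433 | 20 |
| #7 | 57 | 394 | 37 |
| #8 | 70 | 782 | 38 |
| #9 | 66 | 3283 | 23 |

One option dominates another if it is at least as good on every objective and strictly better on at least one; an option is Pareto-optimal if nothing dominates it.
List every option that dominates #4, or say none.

none

#1: worse on efficacy (40 vs 79).
#2: worse on efficacy (55 vs 79).
#3: worse on efficacy (64 vs 79).
#5: worse on efficacy (56 vs 79).
#6: worse on efficacy (71 vs 79).
#7: worse on efficacy (57 vs 79).
#8: worse on efficacy (70 vs 79).
#9: worse on efficacy (66 vs 79).
No option dominates #4.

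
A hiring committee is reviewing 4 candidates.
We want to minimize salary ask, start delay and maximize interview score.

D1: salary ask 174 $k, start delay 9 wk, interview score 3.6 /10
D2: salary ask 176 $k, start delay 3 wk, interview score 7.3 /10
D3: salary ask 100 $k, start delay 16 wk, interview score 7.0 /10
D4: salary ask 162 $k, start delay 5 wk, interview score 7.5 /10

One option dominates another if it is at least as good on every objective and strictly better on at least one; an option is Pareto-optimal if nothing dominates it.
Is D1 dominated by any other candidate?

D4 vs D1: salary ask 162≤174, start delay 5≤9, interview score 7.5≥3.6 — D4 is at least as good on every objective and strictly better on at least one, so D4 dominates D1.

Yes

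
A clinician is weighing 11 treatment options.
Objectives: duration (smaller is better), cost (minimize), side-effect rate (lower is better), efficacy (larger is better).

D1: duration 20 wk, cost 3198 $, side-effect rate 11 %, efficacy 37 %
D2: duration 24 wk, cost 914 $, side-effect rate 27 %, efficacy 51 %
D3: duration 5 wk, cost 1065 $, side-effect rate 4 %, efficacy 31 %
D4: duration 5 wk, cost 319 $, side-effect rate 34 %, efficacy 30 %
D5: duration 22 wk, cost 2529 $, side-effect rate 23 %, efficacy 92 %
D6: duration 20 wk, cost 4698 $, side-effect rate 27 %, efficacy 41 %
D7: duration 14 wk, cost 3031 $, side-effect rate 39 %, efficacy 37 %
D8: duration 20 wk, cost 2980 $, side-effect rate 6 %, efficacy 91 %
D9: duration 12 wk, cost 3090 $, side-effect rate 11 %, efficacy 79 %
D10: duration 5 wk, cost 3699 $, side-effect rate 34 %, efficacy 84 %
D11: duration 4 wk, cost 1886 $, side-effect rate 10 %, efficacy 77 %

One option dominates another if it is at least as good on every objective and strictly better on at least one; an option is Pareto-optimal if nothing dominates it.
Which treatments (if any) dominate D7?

D11: duration 4≤14, cost 1886≤3031, side-effect rate 10≤39, efficacy 77≥37 — dominates D7.
Others (D1, D2, D3, D4, D5, D6, D8, D9, D10) are each worse than D7 on at least one objective.

D11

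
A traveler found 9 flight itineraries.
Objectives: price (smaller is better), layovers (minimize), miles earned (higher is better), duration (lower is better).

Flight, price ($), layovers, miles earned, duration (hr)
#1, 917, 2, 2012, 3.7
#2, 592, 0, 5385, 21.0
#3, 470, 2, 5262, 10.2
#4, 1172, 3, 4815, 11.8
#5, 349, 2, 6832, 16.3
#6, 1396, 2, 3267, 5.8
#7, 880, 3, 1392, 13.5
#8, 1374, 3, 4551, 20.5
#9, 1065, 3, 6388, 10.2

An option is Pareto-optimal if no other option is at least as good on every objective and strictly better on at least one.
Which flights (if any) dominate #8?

#3, #4, #5, #9

#3: price 470≤1374, layovers 2≤3, miles earned 5262≥4551, duration 10.2≤20.5 — dominates #8.
#4: price 1172≤1374, layovers 3≤3, miles earned 4815≥4551, duration 11.8≤20.5 — dominates #8.
#5: price 349≤1374, layovers 2≤3, miles earned 6832≥4551, duration 16.3≤20.5 — dominates #8.
#9: price 1065≤1374, layovers 3≤3, miles earned 6388≥4551, duration 10.2≤20.5 — dominates #8.
Others (#1, #2, #6, #7) are each worse than #8 on at least one objective.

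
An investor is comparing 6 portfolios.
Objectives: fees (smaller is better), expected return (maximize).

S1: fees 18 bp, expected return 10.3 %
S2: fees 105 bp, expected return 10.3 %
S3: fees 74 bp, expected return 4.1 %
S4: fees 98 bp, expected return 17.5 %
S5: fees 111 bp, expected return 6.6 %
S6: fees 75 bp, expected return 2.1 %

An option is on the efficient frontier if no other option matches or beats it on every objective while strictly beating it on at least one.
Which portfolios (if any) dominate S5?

S1: fees 18≤111, expected return 10.3≥6.6 — dominates S5.
S2: fees 105≤111, expected return 10.3≥6.6 — dominates S5.
S4: fees 98≤111, expected return 17.5≥6.6 — dominates S5.
Others (S3, S6) are each worse than S5 on at least one objective.

S1, S2, S4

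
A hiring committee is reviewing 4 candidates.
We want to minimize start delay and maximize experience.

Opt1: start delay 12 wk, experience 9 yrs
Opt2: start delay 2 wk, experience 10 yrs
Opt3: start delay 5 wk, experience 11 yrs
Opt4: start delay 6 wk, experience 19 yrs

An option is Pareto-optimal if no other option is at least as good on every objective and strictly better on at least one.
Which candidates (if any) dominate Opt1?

Opt2, Opt3, Opt4

Opt2: start delay 2≤12, experience 10≥9 — dominates Opt1.
Opt3: start delay 5≤12, experience 11≥9 — dominates Opt1.
Opt4: start delay 6≤12, experience 19≥9 — dominates Opt1.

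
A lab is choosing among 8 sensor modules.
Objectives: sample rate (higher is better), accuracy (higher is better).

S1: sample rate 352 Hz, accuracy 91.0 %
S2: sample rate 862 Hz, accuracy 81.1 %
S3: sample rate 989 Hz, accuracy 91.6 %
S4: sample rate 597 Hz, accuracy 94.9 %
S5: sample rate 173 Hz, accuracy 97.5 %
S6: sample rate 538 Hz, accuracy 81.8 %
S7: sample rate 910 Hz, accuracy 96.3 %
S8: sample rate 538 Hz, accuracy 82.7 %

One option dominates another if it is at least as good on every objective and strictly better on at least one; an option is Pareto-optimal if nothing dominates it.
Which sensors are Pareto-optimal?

S3, S5, S7

S1: dominated by S3 (sample rate 989≥352, accuracy 91.6≥91.0).
S2: dominated by S3 (sample rate 989≥862, accuracy 91.6≥81.1).
S3: not dominated (best sample rate).
S4: dominated by S7 (sample rate 910≥597, accuracy 96.3≥94.9).
S5: not dominated (best accuracy).
S6: dominated by S3 (sample rate 989≥538, accuracy 91.6≥81.8).
S7: not dominated.
S8: dominated by S3 (sample rate 989≥538, accuracy 91.6≥82.7).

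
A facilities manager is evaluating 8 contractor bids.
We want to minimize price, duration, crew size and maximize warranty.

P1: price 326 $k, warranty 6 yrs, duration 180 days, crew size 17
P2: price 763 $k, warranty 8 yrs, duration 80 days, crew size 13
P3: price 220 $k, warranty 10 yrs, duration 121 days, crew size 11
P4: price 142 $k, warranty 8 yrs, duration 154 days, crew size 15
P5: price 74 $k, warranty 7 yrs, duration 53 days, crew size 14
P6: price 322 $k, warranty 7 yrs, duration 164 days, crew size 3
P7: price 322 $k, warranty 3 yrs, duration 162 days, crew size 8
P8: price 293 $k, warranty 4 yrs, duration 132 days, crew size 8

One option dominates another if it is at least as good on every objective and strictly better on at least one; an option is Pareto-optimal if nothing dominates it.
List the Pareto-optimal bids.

P1: dominated by P3 (price 220≤326, warranty 10≥6, duration 121≤180, crew size 11≤17).
P2: not dominated.
P3: not dominated (best warranty).
P4: not dominated.
P5: not dominated (best price).
P6: not dominated (best crew size).
P7: dominated by P8 (price 293≤322, warranty 4≥3, duration 132≤162, crew size 8≤8).
P8: not dominated.

P2, P3, P4, P5, P6, P8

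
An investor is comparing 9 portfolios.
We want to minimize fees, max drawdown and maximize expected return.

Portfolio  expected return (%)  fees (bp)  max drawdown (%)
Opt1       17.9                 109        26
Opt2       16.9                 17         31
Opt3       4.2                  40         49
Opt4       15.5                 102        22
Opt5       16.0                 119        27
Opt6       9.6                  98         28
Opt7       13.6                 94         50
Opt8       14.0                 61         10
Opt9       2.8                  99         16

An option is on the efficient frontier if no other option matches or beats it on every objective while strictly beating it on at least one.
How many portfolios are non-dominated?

Opt1: not dominated (best expected return).
Opt2: not dominated (best fees).
Opt3: dominated by Opt2 (expected return 16.9≥4.2, fees 17≤40, max drawdown 31≤49).
Opt4: not dominated.
Opt5: dominated by Opt1 (expected return 17.9≥16.0, fees 109≤119, max drawdown 26≤27).
Opt6: dominated by Opt8 (expected return 14.0≥9.6, fees 61≤98, max drawdown 10≤28).
Opt7: dominated by Opt2 (expected return 16.9≥13.6, fees 17≤94, max drawdown 31≤50).
Opt8: not dominated (best max drawdown).
Opt9: dominated by Opt8 (expected return 14.0≥2.8, fees 61≤99, max drawdown 10≤16).
Pareto-optimal: Opt1, Opt2, Opt4, Opt8 → 4.

4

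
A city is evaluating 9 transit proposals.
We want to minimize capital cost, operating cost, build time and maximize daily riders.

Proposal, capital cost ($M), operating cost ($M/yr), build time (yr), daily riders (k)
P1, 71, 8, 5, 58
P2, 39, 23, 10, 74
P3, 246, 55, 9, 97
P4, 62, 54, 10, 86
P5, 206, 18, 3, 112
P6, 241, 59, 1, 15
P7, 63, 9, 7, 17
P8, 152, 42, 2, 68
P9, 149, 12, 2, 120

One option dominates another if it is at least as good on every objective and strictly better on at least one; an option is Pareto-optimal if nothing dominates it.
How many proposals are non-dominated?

6

P1: not dominated (best operating cost).
P2: not dominated (best capital cost).
P3: dominated by P5 (capital cost 206≤246, operating cost 18≤55, build time 3≤9, daily riders 112≥97).
P4: not dominated.
P5: dominated by P9 (capital cost 149≤206, operating cost 12≤18, build time 2≤3, daily riders 120≥112).
P6: not dominated (best build time).
P7: not dominated.
P8: dominated by P9 (capital cost 149≤152, operating cost 12≤42, build time 2≤2, daily riders 120≥68).
P9: not dominated (best daily riders).
Pareto-optimal: P1, P2, P4, P6, P7, P9 → 6.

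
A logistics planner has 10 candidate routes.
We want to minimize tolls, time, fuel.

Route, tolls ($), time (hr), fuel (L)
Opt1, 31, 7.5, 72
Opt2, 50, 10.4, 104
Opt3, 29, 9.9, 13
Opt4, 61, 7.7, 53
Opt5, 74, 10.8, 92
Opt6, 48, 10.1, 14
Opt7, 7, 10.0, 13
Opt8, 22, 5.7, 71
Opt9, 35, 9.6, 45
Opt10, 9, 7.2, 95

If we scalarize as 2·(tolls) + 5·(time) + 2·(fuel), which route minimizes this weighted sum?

Opt1: 2·31 + 5·7.5 + 2·72 = 243.5
Opt2: 2·50 + 5·10.4 + 2·104 = 360.0
Opt3: 2·29 + 5·9.9 + 2·13 = 133.5
Opt4: 2·61 + 5·7.7 + 2·53 = 266.5
Opt5: 2·74 + 5·10.8 + 2·92 = 386.0
Opt6: 2·48 + 5·10.1 + 2·14 = 174.5
Opt7: 2·7 + 5·10.0 + 2·13 = 90.0
Opt8: 2·22 + 5·5.7 + 2·71 = 214.5
Opt9: 2·35 + 5·9.6 + 2·45 = 208.0
Opt10: 2·9 + 5·7.2 + 2·95 = 244.0
Lowest: Opt7 at 90.0.

Opt7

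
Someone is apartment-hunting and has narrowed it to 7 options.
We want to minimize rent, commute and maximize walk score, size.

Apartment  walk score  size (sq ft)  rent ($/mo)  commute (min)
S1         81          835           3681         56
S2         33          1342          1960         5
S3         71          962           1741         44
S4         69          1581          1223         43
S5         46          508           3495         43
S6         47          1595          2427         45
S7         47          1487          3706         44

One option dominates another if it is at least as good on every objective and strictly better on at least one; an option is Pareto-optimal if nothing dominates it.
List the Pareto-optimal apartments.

S1: not dominated (best walk score).
S2: not dominated (best commute).
S3: not dominated.
S4: not dominated (best rent).
S5: dominated by S4 (walk score 69≥46, size 1581≥508, rent 1223≤3495, commute 43≤43).
S6: not dominated (best size).
S7: dominated by S4 (walk score 69≥47, size 1581≥1487, rent 1223≤3706, commute 43≤44).

S1, S2, S3, S4, S6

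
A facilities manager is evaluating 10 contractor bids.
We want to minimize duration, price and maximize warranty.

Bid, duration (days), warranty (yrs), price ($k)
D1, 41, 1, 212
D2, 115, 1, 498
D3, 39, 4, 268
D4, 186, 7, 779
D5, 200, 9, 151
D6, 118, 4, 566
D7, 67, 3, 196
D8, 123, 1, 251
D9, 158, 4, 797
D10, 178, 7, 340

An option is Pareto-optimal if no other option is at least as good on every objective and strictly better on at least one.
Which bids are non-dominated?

D1, D3, D5, D7, D10

D1: not dominated.
D2: dominated by D1 (duration 41≤115, warranty 1≥1, price 212≤498).
D3: not dominated (best duration).
D4: dominated by D10 (duration 178≤186, warranty 7≥7, price 340≤779).
D5: not dominated (best warranty).
D6: dominated by D3 (duration 39≤118, warranty 4≥4, price 268≤566).
D7: not dominated.
D8: dominated by D1 (duration 41≤123, warranty 1≥1, price 212≤251).
D9: dominated by D3 (duration 39≤158, warranty 4≥4, price 268≤797).
D10: not dominated.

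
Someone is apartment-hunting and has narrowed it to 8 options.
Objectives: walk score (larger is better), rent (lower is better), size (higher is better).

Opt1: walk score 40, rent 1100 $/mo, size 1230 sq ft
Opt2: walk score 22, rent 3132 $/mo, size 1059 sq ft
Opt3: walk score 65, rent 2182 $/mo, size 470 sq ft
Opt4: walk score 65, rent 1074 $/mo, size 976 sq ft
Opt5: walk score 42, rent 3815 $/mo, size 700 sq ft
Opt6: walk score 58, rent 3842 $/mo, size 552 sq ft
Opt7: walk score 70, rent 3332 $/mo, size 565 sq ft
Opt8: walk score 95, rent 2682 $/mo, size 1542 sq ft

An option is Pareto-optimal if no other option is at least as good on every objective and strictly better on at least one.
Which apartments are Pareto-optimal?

Opt1, Opt4, Opt8

Opt1: not dominated.
Opt2: dominated by Opt1 (walk score 40≥22, rent 1100≤3132, size 1230≥1059).
Opt3: dominated by Opt4 (walk score 65≥65, rent 1074≤2182, size 976≥470).
Opt4: not dominated (best rent).
Opt5: dominated by Opt4 (walk score 65≥42, rent 1074≤3815, size 976≥700).
Opt6: dominated by Opt4 (walk score 65≥58, rent 1074≤3842, size 976≥552).
Opt7: dominated by Opt8 (walk score 95≥70, rent 2682≤3332, size 1542≥565).
Opt8: not dominated (best walk score).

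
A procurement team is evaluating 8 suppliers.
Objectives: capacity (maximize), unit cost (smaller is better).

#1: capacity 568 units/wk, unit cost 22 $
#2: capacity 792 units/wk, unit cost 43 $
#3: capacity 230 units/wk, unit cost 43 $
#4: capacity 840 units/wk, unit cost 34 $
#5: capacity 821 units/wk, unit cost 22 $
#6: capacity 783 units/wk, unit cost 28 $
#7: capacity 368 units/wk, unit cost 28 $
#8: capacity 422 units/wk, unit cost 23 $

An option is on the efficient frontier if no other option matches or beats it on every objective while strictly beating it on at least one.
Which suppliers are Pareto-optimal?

#1: dominated by #5 (capacity 821≥568, unit cost 22≤22).
#2: dominated by #4 (capacity 840≥792, unit cost 34≤43).
#3: dominated by #1 (capacity 568≥230, unit cost 22≤43).
#4: not dominated (best capacity).
#5: not dominated.
#6: dominated by #5 (capacity 821≥783, unit cost 22≤28).
#7: dominated by #1 (capacity 568≥368, unit cost 22≤28).
#8: dominated by #1 (capacity 568≥422, unit cost 22≤23).

#4, #5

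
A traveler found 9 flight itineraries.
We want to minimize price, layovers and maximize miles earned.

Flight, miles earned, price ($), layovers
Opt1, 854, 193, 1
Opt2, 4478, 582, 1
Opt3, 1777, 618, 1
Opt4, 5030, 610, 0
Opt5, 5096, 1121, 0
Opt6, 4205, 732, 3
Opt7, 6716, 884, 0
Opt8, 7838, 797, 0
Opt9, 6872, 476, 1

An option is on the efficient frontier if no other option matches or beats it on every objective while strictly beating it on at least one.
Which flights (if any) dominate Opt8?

none

Opt1: worse on miles earned (854 vs 7838).
Opt2: worse on miles earned (4478 vs 7838).
Opt3: worse on miles earned (1777 vs 7838).
Opt4: worse on miles earned (5030 vs 7838).
Opt5: worse on miles earned (5096 vs 7838).
Opt6: worse on miles earned (4205 vs 7838).
Opt7: worse on miles earned (6716 vs 7838).
Opt9: worse on miles earned (6872 vs 7838).
No option dominates Opt8.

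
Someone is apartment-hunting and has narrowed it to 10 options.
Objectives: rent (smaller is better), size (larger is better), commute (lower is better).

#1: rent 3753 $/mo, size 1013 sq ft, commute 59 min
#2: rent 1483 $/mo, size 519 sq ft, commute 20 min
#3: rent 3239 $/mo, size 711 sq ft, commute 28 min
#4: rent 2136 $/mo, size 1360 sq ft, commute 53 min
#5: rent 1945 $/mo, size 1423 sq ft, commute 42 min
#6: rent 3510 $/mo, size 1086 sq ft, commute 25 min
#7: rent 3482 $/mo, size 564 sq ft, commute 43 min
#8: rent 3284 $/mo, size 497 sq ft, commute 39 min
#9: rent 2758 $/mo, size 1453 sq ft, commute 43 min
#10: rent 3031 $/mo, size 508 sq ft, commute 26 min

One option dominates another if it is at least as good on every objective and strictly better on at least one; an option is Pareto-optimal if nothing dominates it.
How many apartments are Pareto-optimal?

#1: dominated by #4 (rent 2136≤3753, size 1360≥1013, commute 53≤59).
#2: not dominated (best rent).
#3: not dominated.
#4: dominated by #5 (rent 1945≤2136, size 1423≥1360, commute 42≤53).
#5: not dominated.
#6: not dominated.
#7: dominated by #3 (rent 3239≤3482, size 711≥564, commute 28≤43).
#8: dominated by #2 (rent 1483≤3284, size 519≥497, commute 20≤39).
#9: not dominated (best size).
#10: dominated by #2 (rent 1483≤3031, size 519≥508, commute 20≤26).
Pareto-optimal: #2, #3, #5, #6, #9 → 5.

5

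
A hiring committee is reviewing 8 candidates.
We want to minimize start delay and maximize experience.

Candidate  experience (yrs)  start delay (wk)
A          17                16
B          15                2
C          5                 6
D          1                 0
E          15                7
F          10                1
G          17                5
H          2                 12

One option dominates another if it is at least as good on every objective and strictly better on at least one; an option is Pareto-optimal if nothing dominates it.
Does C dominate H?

Yes

C vs H: experience 5≥2, start delay 6≤12 — C is at least as good on every objective with at least one strict improvement.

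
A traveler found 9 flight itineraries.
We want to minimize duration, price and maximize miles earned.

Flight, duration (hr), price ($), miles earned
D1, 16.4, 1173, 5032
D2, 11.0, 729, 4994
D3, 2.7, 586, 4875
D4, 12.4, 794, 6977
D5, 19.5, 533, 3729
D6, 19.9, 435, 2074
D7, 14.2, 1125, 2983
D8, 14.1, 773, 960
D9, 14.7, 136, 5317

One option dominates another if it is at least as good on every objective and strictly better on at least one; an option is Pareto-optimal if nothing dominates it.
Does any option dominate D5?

D9 vs D5: duration 14.7≤19.5, price 136≤533, miles earned 5317≥3729 — D9 is at least as good on every objective and strictly better on at least one, so D9 dominates D5.

Yes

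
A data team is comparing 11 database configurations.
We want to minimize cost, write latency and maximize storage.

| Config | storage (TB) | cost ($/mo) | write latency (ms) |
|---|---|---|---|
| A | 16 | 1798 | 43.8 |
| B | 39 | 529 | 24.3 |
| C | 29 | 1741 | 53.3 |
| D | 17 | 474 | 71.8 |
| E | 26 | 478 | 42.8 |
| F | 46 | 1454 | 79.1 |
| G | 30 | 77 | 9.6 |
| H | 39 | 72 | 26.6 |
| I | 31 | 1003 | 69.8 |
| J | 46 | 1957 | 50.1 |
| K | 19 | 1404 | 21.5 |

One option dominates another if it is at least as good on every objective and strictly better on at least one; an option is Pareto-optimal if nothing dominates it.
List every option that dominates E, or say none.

G: storage 30≥26, cost 77≤478, write latency 9.6≤42.8 — dominates E.
H: storage 39≥26, cost 72≤478, write latency 26.6≤42.8 — dominates E.
Others (A, B, C, D, F, I, J, K) are each worse than E on at least one objective.

G, H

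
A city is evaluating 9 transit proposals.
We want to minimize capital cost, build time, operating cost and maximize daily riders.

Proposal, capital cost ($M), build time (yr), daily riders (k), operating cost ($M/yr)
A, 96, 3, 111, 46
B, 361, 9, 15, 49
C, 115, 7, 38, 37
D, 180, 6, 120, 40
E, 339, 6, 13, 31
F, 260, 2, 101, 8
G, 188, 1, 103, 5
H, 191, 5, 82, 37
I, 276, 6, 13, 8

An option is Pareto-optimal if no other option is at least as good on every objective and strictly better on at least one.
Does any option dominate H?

G vs H: capital cost 188≤191, build time 1≤5, daily riders 103≥82, operating cost 5≤37 — G is at least as good on every objective and strictly better on at least one, so G dominates H.

Yes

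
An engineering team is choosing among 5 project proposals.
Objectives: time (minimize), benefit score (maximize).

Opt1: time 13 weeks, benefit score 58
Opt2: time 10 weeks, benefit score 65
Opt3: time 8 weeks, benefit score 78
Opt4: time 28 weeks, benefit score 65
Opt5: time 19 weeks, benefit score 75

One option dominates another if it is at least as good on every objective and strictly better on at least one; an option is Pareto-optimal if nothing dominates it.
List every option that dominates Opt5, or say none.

Opt3: time 8≤19, benefit score 78≥75 — dominates Opt5.
Others (Opt1, Opt2, Opt4) are each worse than Opt5 on at least one objective.

Opt3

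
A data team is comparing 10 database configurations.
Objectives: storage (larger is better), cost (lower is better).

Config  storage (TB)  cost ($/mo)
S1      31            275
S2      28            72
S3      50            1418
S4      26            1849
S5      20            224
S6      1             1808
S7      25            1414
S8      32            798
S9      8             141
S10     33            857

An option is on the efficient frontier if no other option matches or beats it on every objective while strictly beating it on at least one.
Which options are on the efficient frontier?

S1: not dominated.
S2: not dominated (best cost).
S3: not dominated (best storage).
S4: dominated by S1 (storage 31≥26, cost 275≤1849).
S5: dominated by S2 (storage 28≥20, cost 72≤224).
S6: dominated by S1 (storage 31≥1, cost 275≤1808).
S7: dominated by S1 (storage 31≥25, cost 275≤1414).
S8: not dominated.
S9: dominated by S2 (storage 28≥8, cost 72≤141).
S10: not dominated.

S1, S2, S3, S8, S10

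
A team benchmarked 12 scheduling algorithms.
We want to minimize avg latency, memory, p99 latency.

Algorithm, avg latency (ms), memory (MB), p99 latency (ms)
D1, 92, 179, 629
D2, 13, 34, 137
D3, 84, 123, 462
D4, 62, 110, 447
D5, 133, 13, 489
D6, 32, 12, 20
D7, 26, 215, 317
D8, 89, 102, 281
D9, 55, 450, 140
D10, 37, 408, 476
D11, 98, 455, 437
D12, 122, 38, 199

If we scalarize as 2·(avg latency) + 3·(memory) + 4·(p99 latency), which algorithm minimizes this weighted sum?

D6

D1: 2·92 + 3·179 + 4·629 = 3237
D2: 2·13 + 3·34 + 4·137 = 676
D3: 2·84 + 3·123 + 4·462 = 2385
D4: 2·62 + 3·110 + 4·447 = 2242
D5: 2·133 + 3·13 + 4·489 = 2261
D6: 2·32 + 3·12 + 4·20 = 180
D7: 2·26 + 3·215 + 4·317 = 1965
D8: 2·89 + 3·102 + 4·281 = 1608
D9: 2·55 + 3·450 + 4·140 = 2020
D10: 2·37 + 3·408 + 4·476 = 3202
D11: 2·98 + 3·455 + 4·437 = 3309
D12: 2·122 + 3·38 + 4·199 = 1154
Lowest: D6 at 180.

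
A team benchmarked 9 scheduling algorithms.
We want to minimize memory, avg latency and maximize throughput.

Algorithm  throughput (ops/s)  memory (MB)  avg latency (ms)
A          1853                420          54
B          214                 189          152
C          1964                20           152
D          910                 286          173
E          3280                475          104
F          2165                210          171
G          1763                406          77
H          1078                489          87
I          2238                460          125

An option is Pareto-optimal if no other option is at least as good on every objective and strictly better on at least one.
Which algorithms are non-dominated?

A, C, E, F, G, I

A: not dominated (best avg latency).
B: dominated by C (throughput 1964≥214, memory 20≤189, avg latency 152≤152).
C: not dominated (best memory).
D: dominated by C (throughput 1964≥910, memory 20≤286, avg latency 152≤173).
E: not dominated (best throughput).
F: not dominated.
G: not dominated.
H: dominated by A (throughput 1853≥1078, memory 420≤489, avg latency 54≤87).
I: not dominated.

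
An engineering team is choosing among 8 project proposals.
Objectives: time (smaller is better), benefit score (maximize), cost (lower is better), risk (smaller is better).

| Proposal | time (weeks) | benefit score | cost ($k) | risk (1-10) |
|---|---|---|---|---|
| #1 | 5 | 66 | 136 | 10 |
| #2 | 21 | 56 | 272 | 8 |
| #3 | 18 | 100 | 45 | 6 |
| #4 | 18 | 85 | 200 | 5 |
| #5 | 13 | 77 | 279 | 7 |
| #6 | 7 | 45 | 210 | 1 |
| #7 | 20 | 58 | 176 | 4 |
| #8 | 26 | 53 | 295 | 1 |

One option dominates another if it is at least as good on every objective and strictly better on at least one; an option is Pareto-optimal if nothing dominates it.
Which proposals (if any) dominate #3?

none

#1: worse on benefit score (66 vs 100).
#2: worse on time (21 vs 18).
#4: worse on benefit score (85 vs 100).
#5: worse on benefit score (77 vs 100).
#6: worse on benefit score (45 vs 100).
#7: worse on time (20 vs 18).
#8: worse on time (26 vs 18).
No option dominates #3.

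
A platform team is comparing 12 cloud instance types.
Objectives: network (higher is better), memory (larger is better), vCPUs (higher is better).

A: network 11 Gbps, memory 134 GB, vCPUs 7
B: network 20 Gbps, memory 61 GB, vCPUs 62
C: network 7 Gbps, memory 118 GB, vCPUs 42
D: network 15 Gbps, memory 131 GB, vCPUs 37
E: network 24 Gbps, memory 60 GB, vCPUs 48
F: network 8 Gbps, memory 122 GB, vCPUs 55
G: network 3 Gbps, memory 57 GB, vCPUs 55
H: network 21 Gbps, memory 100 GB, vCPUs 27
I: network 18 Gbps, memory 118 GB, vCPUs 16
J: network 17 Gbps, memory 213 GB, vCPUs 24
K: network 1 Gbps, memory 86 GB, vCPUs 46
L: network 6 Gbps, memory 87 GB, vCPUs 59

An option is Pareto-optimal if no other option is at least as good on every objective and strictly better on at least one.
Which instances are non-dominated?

B, D, E, F, H, I, J, L

A: dominated by J (network 17≥11, memory 213≥134, vCPUs 24≥7).
B: not dominated (best vCPUs).
C: dominated by F (network 8≥7, memory 122≥118, vCPUs 55≥42).
D: not dominated.
E: not dominated (best network).
F: not dominated.
G: dominated by B (network 20≥3, memory 61≥57, vCPUs 62≥55).
H: not dominated.
I: not dominated.
J: not dominated (best memory).
K: dominated by F (network 8≥1, memory 122≥86, vCPUs 55≥46).
L: not dominated.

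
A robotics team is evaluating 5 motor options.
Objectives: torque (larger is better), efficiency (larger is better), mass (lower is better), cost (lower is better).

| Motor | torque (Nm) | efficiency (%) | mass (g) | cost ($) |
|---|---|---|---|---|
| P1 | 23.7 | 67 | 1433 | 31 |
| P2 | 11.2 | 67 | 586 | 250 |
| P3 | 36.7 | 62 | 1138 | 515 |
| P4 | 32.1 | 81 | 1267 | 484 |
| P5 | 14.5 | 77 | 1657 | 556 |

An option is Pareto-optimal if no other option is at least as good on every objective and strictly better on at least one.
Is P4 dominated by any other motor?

P1: worse on torque (23.7 vs 32.1).
P2: worse on torque (11.2 vs 32.1).
P3: worse on efficiency (62 vs 81).
P5: worse on torque (14.5 vs 32.1).
No option is at least as good as P4 on every objective and strictly better on one.

No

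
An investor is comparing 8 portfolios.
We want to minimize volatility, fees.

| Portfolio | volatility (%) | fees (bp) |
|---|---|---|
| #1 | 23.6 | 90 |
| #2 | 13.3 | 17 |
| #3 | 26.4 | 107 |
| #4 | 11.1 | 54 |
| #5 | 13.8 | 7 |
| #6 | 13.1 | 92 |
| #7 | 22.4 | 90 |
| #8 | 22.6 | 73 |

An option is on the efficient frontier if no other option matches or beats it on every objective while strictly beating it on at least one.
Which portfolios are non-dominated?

#1: dominated by #2 (volatility 13.3≤23.6, fees 17≤90).
#2: not dominated.
#3: dominated by #1 (volatility 23.6≤26.4, fees 90≤107).
#4: not dominated (best volatility).
#5: not dominated (best fees).
#6: dominated by #4 (volatility 11.1≤13.1, fees 54≤92).
#7: dominated by #2 (volatility 13.3≤22.4, fees 17≤90).
#8: dominated by #2 (volatility 13.3≤22.6, fees 17≤73).

#2, #4, #5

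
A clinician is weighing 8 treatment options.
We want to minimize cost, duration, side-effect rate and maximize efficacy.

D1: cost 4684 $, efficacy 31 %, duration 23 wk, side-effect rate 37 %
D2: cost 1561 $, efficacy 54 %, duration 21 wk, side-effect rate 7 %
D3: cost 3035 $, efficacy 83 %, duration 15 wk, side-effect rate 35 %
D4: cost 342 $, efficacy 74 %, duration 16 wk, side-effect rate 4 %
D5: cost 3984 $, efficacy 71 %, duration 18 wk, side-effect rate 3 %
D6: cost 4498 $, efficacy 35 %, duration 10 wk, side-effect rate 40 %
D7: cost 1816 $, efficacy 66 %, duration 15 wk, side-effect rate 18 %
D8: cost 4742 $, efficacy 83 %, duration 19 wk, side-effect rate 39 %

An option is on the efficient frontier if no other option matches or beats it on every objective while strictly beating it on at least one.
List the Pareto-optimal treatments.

D3, D4, D5, D6, D7

D1: dominated by D2 (cost 1561≤4684, efficacy 54≥31, duration 21≤23, side-effect rate 7≤37).
D2: dominated by D4 (cost 342≤1561, efficacy 74≥54, duration 16≤21, side-effect rate 4≤7).
D3: not dominated.
D4: not dominated (best cost).
D5: not dominated (best side-effect rate).
D6: not dominated (best duration).
D7: not dominated.
D8: dominated by D3 (cost 3035≤4742, efficacy 83≥83, duration 15≤19, side-effect rate 35≤39).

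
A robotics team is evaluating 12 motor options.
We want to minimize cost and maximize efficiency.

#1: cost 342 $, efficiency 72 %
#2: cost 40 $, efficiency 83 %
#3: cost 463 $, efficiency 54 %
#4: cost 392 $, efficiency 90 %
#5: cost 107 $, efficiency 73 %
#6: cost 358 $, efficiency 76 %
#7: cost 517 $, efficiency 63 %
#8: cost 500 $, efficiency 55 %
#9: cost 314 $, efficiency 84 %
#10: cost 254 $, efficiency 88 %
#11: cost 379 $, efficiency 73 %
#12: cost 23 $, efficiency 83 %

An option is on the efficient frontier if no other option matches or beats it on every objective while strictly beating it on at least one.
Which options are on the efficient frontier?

#1: dominated by #2 (cost 40≤342, efficiency 83≥72).
#2: dominated by #12 (cost 23≤40, efficiency 83≥83).
#3: dominated by #1 (cost 342≤463, efficiency 72≥54).
#4: not dominated (best efficiency).
#5: dominated by #2 (cost 40≤107, efficiency 83≥73).
#6: dominated by #2 (cost 40≤358, efficiency 83≥76).
#7: dominated by #1 (cost 342≤517, efficiency 72≥63).
#8: dominated by #1 (cost 342≤500, efficiency 72≥55).
#9: dominated by #10 (cost 254≤314, efficiency 88≥84).
#10: not dominated.
#11: dominated by #2 (cost 40≤379, efficiency 83≥73).
#12: not dominated (best cost).

#4, #10, #12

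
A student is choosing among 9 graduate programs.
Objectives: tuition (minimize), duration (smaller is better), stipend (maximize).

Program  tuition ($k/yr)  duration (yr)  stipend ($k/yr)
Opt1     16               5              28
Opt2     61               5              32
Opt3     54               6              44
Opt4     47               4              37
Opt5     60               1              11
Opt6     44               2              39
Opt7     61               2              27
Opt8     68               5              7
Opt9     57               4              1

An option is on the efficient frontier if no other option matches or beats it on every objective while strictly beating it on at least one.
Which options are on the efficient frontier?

Opt1: not dominated (best tuition).
Opt2: dominated by Opt4 (tuition 47≤61, duration 4≤5, stipend 37≥32).
Opt3: not dominated (best stipend).
Opt4: dominated by Opt6 (tuition 44≤47, duration 2≤4, stipend 39≥37).
Opt5: not dominated (best duration).
Opt6: not dominated.
Opt7: dominated by Opt6 (tuition 44≤61, duration 2≤2, stipend 39≥27).
Opt8: dominated by Opt1 (tuition 16≤68, duration 5≤5, stipend 28≥7).
Opt9: dominated by Opt4 (tuition 47≤57, duration 4≤4, stipend 37≥1).

Opt1, Opt3, Opt5, Opt6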